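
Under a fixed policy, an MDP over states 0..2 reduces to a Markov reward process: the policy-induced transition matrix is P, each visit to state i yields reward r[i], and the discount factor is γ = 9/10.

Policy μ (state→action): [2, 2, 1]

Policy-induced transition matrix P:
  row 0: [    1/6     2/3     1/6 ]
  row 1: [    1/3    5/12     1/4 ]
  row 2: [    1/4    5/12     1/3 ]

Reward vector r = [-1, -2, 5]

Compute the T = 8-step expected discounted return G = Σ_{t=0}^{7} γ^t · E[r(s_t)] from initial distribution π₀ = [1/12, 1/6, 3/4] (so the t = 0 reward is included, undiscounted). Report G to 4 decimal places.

G = 3.7482

t=0: π = [0.0833, 0.1667, 0.7500], E[r] = 3.3333, γ^t·E[r] = 3.333333, running G = 3.333333
t=1: π = [0.2569, 0.4375, 0.3056], E[r] = 0.3958, γ^t·E[r] = 0.356250, running G = 3.689583
t=2: π = [0.2650, 0.4809, 0.2541], E[r] = 0.0434, γ^t·E[r] = 0.035156, running G = 3.724740
t=3: π = [0.2680, 0.4829, 0.2491], E[r] = 0.0116, γ^t·E[r] = 0.008438, running G = 3.733177
t=4: π = [0.2679, 0.4837, 0.2484], E[r] = 0.0069, γ^t·E[r] = 0.004517, running G = 3.737694
t=5: π = [0.2680, 0.4836, 0.2484], E[r] = 0.0066, γ^t·E[r] = 0.003904, running G = 3.741598
t=6: π = [0.2680, 0.4837, 0.2484], E[r] = 0.0065, γ^t·E[r] = 0.003474, running G = 3.745072
t=7: π = [0.2680, 0.4837, 0.2484], E[r] = 0.0065, γ^t·E[r] = 0.003127, running G = 3.748199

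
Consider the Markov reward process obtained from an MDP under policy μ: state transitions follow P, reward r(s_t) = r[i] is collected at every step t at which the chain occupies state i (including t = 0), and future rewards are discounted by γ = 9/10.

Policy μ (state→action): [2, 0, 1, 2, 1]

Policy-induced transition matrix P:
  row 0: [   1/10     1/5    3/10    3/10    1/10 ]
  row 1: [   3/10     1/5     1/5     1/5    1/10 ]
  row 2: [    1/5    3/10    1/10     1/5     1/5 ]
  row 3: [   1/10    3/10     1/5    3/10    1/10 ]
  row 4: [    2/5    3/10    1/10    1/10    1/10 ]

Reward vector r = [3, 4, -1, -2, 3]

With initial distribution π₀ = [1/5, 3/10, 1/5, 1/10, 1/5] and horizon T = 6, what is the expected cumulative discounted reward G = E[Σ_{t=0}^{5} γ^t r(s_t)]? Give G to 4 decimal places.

G = 7.0346

t=0: π = [0.2000, 0.3000, 0.2000, 0.1000, 0.2000], E[r] = 2.0000, γ^t·E[r] = 2.000000, running G = 2.000000
t=1: π = [0.2400, 0.2500, 0.1800, 0.2100, 0.1200], E[r] = 1.4800, γ^t·E[r] = 1.332000, running G = 3.332000
t=2: π = [0.2040, 0.2510, 0.1940, 0.2330, 0.1180], E[r] = 1.3100, γ^t·E[r] = 1.061100, running G = 4.393100
t=3: π = [0.2050, 0.2545, 0.1892, 0.2319, 0.1194], E[r] = 1.3382, γ^t·E[r] = 0.975548, running G = 5.368648
t=4: π = [0.2056, 0.2541, 0.1896, 0.2318, 0.1189], E[r] = 1.3367, γ^t·E[r] = 0.877035, running G = 6.245683
t=5: π = [0.2055, 0.2540, 0.1897, 0.2318, 0.1190], E[r] = 1.3360, γ^t·E[r] = 0.788873, running G = 7.034556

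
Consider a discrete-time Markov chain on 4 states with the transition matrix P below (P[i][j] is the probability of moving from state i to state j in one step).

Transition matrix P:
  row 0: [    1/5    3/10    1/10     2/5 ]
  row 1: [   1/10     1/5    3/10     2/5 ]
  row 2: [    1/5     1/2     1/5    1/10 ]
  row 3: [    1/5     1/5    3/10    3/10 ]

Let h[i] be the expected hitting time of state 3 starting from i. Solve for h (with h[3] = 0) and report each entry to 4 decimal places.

First-step conditioning: h[3] = 0; for i ≠ 3, h[i] = 1 + Σ_k P[i][k]·h[k].
  h[0] = 1 + 1/5·h[0] + 3/10·h[1] + 1/10·h[2]
  h[1] = 1 + 1/10·h[0] + 1/5·h[1] + 3/10·h[2]
  h[2] = 1 + 1/5·h[0] + 1/2·h[1] + 1/5·h[2]
Solving the 3×3 linear system over states ≠ 3 gives exactly h = [950/329, 1010/329, 1280/329, 0] (h[3] = 0 is the target).

h = [2.8875, 3.0699, 3.8906, 0.0000]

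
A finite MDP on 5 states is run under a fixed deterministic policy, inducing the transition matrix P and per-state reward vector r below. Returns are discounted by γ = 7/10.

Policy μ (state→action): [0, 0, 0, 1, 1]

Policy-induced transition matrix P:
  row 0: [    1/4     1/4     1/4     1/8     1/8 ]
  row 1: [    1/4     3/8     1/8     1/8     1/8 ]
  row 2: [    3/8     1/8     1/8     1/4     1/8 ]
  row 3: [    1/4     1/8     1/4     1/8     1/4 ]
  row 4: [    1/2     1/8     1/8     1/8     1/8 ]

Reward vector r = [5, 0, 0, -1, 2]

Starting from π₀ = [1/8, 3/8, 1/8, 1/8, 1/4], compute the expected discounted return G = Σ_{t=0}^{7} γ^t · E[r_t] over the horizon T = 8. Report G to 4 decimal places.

G = 4.6618

t=0: π = [0.1250, 0.3750, 0.1250, 0.1250, 0.2500], E[r] = 1.0000, γ^t·E[r] = 1.000000, running G = 1.000000
t=1: π = [0.3281, 0.2344, 0.1563, 0.1406, 0.1406], E[r] = 1.7813, γ^t·E[r] = 1.246875, running G = 2.246875
t=2: π = [0.3047, 0.2246, 0.1836, 0.1445, 0.1426], E[r] = 1.6641, γ^t·E[r] = 0.815391, running G = 3.062266
t=3: π = [0.3086, 0.2192, 0.1812, 0.1479, 0.1431], E[r] = 1.6812, γ^t·E[r] = 0.576635, running G = 3.638901
t=4: π = [0.3084, 0.2184, 0.1821, 0.1476, 0.1435], E[r] = 1.6814, γ^t·E[r] = 0.403703, running G = 4.042604
t=5: π = [0.3086, 0.2181, 0.1820, 0.1478, 0.1435], E[r] = 1.6823, γ^t·E[r] = 0.282746, running G = 4.325350
t=6: π = [0.3086, 0.2181, 0.1820, 0.1478, 0.1435], E[r] = 1.6823, γ^t·E[r] = 0.197916, running G = 4.523267
t=7: π = [0.3086, 0.2181, 0.1820, 0.1478, 0.1435], E[r] = 1.6823, γ^t·E[r] = 0.138545, running G = 4.661811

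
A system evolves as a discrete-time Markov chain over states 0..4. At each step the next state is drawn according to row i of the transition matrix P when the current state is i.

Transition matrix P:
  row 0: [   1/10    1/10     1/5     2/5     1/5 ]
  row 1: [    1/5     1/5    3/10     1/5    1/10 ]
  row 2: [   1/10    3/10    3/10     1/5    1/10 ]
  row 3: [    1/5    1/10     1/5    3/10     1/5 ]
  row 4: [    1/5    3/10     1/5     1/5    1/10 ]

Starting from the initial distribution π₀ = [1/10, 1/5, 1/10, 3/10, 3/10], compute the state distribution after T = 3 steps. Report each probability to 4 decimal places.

t=0: π = [0.1000, 0.2000, 0.1000, 0.3000, 0.3000]
t=1: π = [0.1800, 0.2000, 0.2300, 0.2500, 0.1400]
t=2: π = [0.1590, 0.1940, 0.2430, 0.2610, 0.1430]
t=3: π = [0.1598, 0.1966, 0.2437, 0.2579, 0.1420]

π = [0.1598, 0.1966, 0.2437, 0.2579, 0.1420]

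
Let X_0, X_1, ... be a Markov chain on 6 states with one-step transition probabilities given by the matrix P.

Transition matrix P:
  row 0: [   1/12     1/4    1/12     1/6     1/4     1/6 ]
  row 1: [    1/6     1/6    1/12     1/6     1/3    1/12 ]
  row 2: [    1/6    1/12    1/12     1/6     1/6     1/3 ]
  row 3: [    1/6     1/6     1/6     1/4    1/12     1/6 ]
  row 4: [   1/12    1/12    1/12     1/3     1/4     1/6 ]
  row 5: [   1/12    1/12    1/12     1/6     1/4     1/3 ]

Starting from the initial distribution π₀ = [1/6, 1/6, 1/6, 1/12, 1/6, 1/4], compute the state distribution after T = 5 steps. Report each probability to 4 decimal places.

t=0: π = [0.1667, 0.1667, 0.1667, 0.0833, 0.1667, 0.2500]
t=1: π = [0.1181, 0.1319, 0.0903, 0.2014, 0.2361, 0.2222]
t=2: π = [0.1186, 0.1308, 0.1001, 0.2228, 0.2199, 0.2078]
t=3: π = [0.1211, 0.1326, 0.1019, 0.2219, 0.2154, 0.2071]
t=4: π = [0.1214, 0.1331, 0.1018, 0.2211, 0.2156, 0.2071]
t=5: π = [0.1213, 0.1331, 0.1018, 0.2210, 0.2158, 0.2071]

π = [0.1213, 0.1331, 0.1018, 0.2210, 0.2158, 0.2071]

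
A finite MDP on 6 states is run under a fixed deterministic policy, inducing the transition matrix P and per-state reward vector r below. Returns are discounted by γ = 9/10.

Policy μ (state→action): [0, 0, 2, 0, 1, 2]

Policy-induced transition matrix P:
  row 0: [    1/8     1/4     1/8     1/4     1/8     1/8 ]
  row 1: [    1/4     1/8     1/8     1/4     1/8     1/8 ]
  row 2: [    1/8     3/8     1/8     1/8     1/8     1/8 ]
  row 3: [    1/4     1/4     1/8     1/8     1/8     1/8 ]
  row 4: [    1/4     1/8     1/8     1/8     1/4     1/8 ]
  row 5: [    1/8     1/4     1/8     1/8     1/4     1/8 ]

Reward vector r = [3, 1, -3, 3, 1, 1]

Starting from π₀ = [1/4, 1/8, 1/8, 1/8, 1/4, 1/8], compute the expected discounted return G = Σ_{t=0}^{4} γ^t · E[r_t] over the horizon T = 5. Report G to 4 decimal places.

t=0: π = [0.2500, 0.1250, 0.1250, 0.1250, 0.2500, 0.1250], E[r] = 1.2500, γ^t·E[r] = 1.250000, running G = 1.250000
t=1: π = [0.1875, 0.2188, 0.1250, 0.1719, 0.1719, 0.1250], E[r] = 1.2188, γ^t·E[r] = 1.096875, running G = 2.346875
t=2: π = [0.1953, 0.2168, 0.1250, 0.1758, 0.1621, 0.1250], E[r] = 1.2422, γ^t·E[r] = 1.006172, running G = 3.353047
t=3: π = [0.1943, 0.2183, 0.1250, 0.1765, 0.1609, 0.1250], E[r] = 1.2417, γ^t·E[r] = 0.905199, running G = 4.258246
t=4: π = [0.1945, 0.2182, 0.1250, 0.1766, 0.1607, 0.1250], E[r] = 1.2421, γ^t·E[r] = 0.814919, running G = 5.073165

G = 5.0732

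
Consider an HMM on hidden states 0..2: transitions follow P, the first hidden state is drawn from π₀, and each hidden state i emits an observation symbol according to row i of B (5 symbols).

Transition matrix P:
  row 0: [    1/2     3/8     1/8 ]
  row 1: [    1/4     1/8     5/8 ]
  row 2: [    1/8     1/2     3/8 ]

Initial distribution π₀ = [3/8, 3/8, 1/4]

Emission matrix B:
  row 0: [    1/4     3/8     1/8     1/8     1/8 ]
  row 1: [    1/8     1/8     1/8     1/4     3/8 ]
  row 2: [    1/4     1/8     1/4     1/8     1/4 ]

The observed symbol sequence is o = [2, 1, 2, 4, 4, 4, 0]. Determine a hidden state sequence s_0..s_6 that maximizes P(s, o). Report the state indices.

t=0: δ = [4.688e-02, 4.688e-02, 6.250e-02]  (obs o_0=2)
t=1: δ = [8.789e-03, 3.906e-03, 3.662e-03]  ψ = [0, 2, 1]  (obs o_1=1)
t=2: δ = [5.493e-04, 4.120e-04, 6.104e-04]  ψ = [0, 0, 1]  (obs o_2=2)
t=3: δ = [3.433e-05, 1.144e-04, 6.437e-05]  ψ = [0, 2, 1]  (obs o_3=4)
t=4: δ = [3.576e-06, 1.207e-05, 1.788e-05]  ψ = [1, 2, 1]  (obs o_4=4)
t=5: δ = [3.772e-07, 3.353e-06, 1.886e-06]  ψ = [1, 2, 1]  (obs o_5=4)
t=6: δ = [2.095e-07, 1.179e-07, 5.239e-07]  ψ = [1, 2, 1]  (obs o_6=0)
backtrack: best end state = 2; path = [2, 1, 2, 1, 2, 1, 2]

path = [2, 1, 2, 1, 2, 1, 2]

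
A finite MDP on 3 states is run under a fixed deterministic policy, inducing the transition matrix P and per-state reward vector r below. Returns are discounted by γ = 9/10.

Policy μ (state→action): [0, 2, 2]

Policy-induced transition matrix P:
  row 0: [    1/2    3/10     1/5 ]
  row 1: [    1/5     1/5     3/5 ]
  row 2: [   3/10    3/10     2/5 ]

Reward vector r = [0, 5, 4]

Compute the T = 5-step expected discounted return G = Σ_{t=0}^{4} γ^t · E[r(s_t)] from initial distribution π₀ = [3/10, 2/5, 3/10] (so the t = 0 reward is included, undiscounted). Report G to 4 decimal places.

G = 12.2805

t=0: π = [0.3000, 0.4000, 0.3000], E[r] = 3.2000, γ^t·E[r] = 3.200000, running G = 3.200000
t=1: π = [0.3200, 0.2600, 0.4200], E[r] = 2.9800, γ^t·E[r] = 2.682000, running G = 5.882000
t=2: π = [0.3380, 0.2740, 0.3880], E[r] = 2.9220, γ^t·E[r] = 2.366820, running G = 8.248820
t=3: π = [0.3402, 0.2726, 0.3872], E[r] = 2.9118, γ^t·E[r] = 2.122702, running G = 10.371522
t=4: π = [0.3408, 0.2727, 0.3865], E[r] = 2.9096, γ^t·E[r] = 1.909002, running G = 12.280524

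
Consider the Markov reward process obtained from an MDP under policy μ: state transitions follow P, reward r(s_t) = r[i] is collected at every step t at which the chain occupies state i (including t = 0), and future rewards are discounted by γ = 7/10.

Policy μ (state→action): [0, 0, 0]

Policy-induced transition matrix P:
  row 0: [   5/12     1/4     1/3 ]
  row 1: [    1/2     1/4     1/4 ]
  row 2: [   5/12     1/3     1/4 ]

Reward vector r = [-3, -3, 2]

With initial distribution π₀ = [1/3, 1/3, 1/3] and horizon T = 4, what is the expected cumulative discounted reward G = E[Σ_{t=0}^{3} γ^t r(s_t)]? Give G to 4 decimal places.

G = -3.7653

t=0: π = [0.3333, 0.3333, 0.3333], E[r] = -1.3333, γ^t·E[r] = -1.333333, running G = -1.333333
t=1: π = [0.4444, 0.2778, 0.2778], E[r] = -1.6111, γ^t·E[r] = -1.127778, running G = -2.461111
t=2: π = [0.4398, 0.2731, 0.2870], E[r] = -1.5648, γ^t·E[r] = -0.766759, running G = -3.227870
t=3: π = [0.4394, 0.2739, 0.2867], E[r] = -1.5667, γ^t·E[r] = -0.537393, running G = -3.765264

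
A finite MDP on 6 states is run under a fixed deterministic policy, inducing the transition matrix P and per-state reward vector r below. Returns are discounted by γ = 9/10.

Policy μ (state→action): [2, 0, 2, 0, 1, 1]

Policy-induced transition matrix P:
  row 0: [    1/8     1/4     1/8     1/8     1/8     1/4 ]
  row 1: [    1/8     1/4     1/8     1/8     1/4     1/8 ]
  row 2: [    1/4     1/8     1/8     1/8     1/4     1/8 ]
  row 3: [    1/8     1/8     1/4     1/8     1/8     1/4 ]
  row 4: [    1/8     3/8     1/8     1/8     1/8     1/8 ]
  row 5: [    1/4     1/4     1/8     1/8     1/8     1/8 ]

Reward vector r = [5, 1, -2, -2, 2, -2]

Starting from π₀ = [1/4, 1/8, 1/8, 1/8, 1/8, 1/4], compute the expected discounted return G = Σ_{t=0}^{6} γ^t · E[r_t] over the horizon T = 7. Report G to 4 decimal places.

t=0: π = [0.2500, 0.1250, 0.1250, 0.1250, 0.1250, 0.2500], E[r] = 0.6250, γ^t·E[r] = 0.625000, running G = 0.625000
t=1: π = [0.1719, 0.2344, 0.1406, 0.1250, 0.1563, 0.1719], E[r] = 0.5313, γ^t·E[r] = 0.478125, running G = 1.103125
t=2: π = [0.1641, 0.2363, 0.1406, 0.1250, 0.1719, 0.1621], E[r] = 0.5449, γ^t·E[r] = 0.441387, running G = 1.544512
t=3: π = [0.1628, 0.2383, 0.1406, 0.1250, 0.1721, 0.1611], E[r] = 0.5432, γ^t·E[r] = 0.396002, running G = 1.940514
t=4: π = [0.1627, 0.2383, 0.1406, 0.1250, 0.1724, 0.1610], E[r] = 0.5434, γ^t·E[r] = 0.356542, running G = 2.297056
t=5: π = [0.1627, 0.2383, 0.1406, 0.1250, 0.1724, 0.1610], E[r] = 0.5434, γ^t·E[r] = 0.320872, running G = 2.617928
t=6: π = [0.1627, 0.2383, 0.1406, 0.1250, 0.1724, 0.1610], E[r] = 0.5434, γ^t·E[r] = 0.288787, running G = 2.906715

G = 2.9067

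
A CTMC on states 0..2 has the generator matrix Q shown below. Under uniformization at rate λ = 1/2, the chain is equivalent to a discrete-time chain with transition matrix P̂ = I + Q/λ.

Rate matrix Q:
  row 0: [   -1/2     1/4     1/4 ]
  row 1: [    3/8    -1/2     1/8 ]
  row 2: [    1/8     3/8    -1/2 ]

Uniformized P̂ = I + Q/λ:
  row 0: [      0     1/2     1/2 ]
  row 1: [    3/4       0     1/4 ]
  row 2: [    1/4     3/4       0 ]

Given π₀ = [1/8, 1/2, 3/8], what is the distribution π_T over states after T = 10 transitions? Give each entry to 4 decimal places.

π = [0.3515, 0.3787, 0.2699]

t=0: π = [0.1250, 0.5000, 0.3750]
t=1: π = [0.4688, 0.3438, 0.1875]
t=2: π = [0.3047, 0.3750, 0.3203]
t=3: π = [0.3613, 0.3926, 0.2461]
t=4: π = [0.3560, 0.3652, 0.2788]
t=5: π = [0.3436, 0.3871, 0.2693]
t=6: π = [0.3576, 0.3738, 0.2686]
t=7: π = [0.3475, 0.3803, 0.2723]
t=8: π = [0.3533, 0.3779, 0.2688]
t=9: π = [0.3507, 0.3782, 0.2711]
t=10: π = [0.3515, 0.3787, 0.2699]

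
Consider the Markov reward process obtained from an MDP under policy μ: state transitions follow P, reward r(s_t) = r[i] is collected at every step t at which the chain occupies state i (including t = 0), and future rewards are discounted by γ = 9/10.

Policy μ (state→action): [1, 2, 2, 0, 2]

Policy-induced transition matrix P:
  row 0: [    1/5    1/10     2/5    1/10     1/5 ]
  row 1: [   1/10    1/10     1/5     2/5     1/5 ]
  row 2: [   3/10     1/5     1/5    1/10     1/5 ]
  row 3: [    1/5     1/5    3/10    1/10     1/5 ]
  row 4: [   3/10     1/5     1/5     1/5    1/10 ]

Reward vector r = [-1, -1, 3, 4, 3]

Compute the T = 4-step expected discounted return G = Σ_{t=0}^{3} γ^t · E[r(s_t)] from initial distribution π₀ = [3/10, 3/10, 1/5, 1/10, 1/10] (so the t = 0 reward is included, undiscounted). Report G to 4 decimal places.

t=0: π = [0.3000, 0.3000, 0.2000, 0.1000, 0.1000], E[r] = 0.7000, γ^t·E[r] = 0.700000, running G = 0.700000
t=1: π = [0.2000, 0.1400, 0.2700, 0.2000, 0.1900], E[r] = 1.8400, γ^t·E[r] = 1.656000, running G = 2.356000
t=2: π = [0.2320, 0.1660, 0.2600, 0.1610, 0.1810], E[r] = 1.5690, γ^t·E[r] = 1.270890, running G = 3.626890
t=3: π = [0.2275, 0.1602, 0.2625, 0.1679, 0.1819], E[r] = 1.6171, γ^t·E[r] = 1.178866, running G = 4.805756

G = 4.8058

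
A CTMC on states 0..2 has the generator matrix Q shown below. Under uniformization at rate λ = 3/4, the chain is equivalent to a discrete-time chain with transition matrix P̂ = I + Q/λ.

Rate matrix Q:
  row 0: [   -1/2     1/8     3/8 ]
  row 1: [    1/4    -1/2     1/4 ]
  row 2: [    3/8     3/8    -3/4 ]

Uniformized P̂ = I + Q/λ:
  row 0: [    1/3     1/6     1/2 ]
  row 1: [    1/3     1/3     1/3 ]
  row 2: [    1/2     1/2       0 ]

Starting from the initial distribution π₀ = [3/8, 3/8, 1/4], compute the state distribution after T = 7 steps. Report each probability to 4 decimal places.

t=0: π = [0.3750, 0.3750, 0.2500]
t=1: π = [0.3750, 0.3125, 0.3125]
t=2: π = [0.3854, 0.3229, 0.2917]
t=3: π = [0.3819, 0.3177, 0.3003]
t=4: π = [0.3834, 0.3197, 0.2969]
t=5: π = [0.3828, 0.3189, 0.2983]
t=6: π = [0.3830, 0.3192, 0.2977]
t=7: π = [0.3830, 0.3191, 0.2979]

π = [0.3830, 0.3191, 0.2979]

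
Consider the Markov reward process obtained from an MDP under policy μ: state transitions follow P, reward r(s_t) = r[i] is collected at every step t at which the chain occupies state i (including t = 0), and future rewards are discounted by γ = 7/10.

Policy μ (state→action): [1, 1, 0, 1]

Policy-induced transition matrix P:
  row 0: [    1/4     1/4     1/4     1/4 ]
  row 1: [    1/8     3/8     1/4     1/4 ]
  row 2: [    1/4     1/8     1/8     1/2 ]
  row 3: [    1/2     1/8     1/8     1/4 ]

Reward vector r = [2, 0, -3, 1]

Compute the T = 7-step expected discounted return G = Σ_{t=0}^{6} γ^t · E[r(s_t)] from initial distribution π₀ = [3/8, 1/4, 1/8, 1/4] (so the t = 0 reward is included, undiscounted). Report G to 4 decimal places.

t=0: π = [0.3750, 0.2500, 0.1250, 0.2500], E[r] = 0.6250, γ^t·E[r] = 0.625000, running G = 0.625000
t=1: π = [0.2813, 0.2344, 0.2031, 0.2813], E[r] = 0.2344, γ^t·E[r] = 0.164063, running G = 0.789063
t=2: π = [0.2910, 0.2188, 0.1895, 0.3008], E[r] = 0.3145, γ^t·E[r] = 0.154082, running G = 0.943145
t=3: π = [0.2979, 0.2161, 0.1887, 0.2974], E[r] = 0.3269, γ^t·E[r] = 0.112128, running G = 1.055273
t=4: π = [0.2973, 0.2162, 0.1892, 0.2972], E[r] = 0.3241, γ^t·E[r] = 0.077823, running G = 1.133096
t=5: π = [0.2973, 0.2162, 0.1892, 0.2973], E[r] = 0.3242, γ^t·E[r] = 0.054496, running G = 1.187592
t=6: π = [0.2973, 0.2162, 0.1892, 0.2973], E[r] = 0.3243, γ^t·E[r] = 0.038158, running G = 1.225750

G = 1.2257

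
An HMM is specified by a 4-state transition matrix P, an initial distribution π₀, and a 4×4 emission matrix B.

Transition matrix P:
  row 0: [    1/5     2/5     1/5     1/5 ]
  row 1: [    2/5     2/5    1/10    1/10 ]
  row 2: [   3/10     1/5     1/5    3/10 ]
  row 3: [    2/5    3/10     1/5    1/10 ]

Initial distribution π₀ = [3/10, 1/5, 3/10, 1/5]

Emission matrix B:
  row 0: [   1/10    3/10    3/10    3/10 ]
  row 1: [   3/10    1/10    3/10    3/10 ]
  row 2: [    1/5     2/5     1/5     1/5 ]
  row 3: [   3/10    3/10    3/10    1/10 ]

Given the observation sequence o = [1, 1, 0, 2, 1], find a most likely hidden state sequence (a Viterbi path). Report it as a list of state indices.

t=0: δ = [9.000e-02, 2.000e-02, 1.200e-01, 6.000e-02]  (obs o_0=1)
t=1: δ = [1.080e-02, 3.600e-03, 9.600e-03, 1.080e-02]  ψ = [2, 0, 2, 2]  (obs o_1=1)
t=2: δ = [4.320e-04, 1.296e-03, 4.320e-04, 8.640e-04]  ψ = [3, 0, 0, 2]  (obs o_2=0)
t=3: δ = [1.555e-04, 1.555e-04, 3.456e-05, 3.888e-05]  ψ = [1, 1, 3, 1]  (obs o_3=2)
t=4: δ = [1.866e-05, 6.221e-06, 1.244e-05, 9.331e-06]  ψ = [1, 0, 0, 0]  (obs o_4=1)
backtrack: best end state = 0; path = [2, 0, 1, 1, 0]

path = [2, 0, 1, 1, 0]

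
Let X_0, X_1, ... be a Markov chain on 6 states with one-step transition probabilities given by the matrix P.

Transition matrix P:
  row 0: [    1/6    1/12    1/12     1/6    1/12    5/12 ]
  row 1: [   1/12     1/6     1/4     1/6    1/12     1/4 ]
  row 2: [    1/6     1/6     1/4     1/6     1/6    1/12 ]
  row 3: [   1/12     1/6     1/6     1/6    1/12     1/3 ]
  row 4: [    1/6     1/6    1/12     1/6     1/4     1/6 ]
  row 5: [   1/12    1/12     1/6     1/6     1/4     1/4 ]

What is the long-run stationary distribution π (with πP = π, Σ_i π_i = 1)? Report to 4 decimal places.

Balance equations π_j = Σ_i π_i·P[i][j]:
  π_0 = 1/6·π_0 + 1/12·π_1 + 1/6·π_2 + 1/12·π_3 + 1/6·π_4 + 1/12·π_5
  π_1 = 1/12·π_0 + 1/6·π_1 + 1/6·π_2 + 1/6·π_3 + 1/6·π_4 + 1/12·π_5
  π_2 = 1/12·π_0 + 1/4·π_1 + 1/4·π_2 + 1/6·π_3 + 1/12·π_4 + 1/6·π_5
  π_3 = 1/6·π_0 + 1/6·π_1 + 1/6·π_2 + 1/6·π_3 + 1/6·π_4 + 1/6·π_5
  π_4 = 1/12·π_0 + 1/12·π_1 + 1/6·π_2 + 1/12·π_3 + 1/4·π_4 + 1/4·π_5
  normalize: π_0 + π_1 + π_2 + π_3 + π_4 + π_5 = 1
Solving the linear system gives exactly π = [11849/97746, 6665/48873, 8219/48873, 1/6, 5385/32582, 2153/8886].

π = [0.1212, 0.1364, 0.1682, 0.1667, 0.1653, 0.2423]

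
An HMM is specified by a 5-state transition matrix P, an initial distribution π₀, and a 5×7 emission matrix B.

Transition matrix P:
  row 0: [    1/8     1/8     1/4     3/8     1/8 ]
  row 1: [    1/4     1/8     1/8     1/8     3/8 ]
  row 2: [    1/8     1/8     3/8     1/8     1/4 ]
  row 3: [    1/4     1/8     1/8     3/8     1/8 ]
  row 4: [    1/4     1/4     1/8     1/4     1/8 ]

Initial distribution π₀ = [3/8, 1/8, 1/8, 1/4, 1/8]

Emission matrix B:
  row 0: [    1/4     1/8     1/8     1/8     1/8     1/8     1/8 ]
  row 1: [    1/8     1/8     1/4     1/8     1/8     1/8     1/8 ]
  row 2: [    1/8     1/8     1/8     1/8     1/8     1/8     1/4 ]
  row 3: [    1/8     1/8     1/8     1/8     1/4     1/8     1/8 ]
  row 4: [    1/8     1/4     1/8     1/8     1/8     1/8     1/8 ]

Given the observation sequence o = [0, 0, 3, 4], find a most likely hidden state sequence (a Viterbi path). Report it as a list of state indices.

t=0: δ = [9.375e-02, 1.562e-02, 1.562e-02, 3.125e-02, 1.562e-02]  (obs o_0=0)
t=1: δ = [2.930e-03, 1.465e-03, 2.930e-03, 4.395e-03, 1.465e-03]  ψ = [0, 0, 0, 0, 0]  (obs o_1=0)
t=2: δ = [1.373e-04, 6.866e-05, 1.373e-04, 2.060e-04, 9.155e-05]  ψ = [3, 3, 2, 3, 2]  (obs o_2=3)
t=3: δ = [6.437e-06, 3.219e-06, 6.437e-06, 1.931e-05, 4.292e-06]  ψ = [3, 3, 2, 3, 2]  (obs o_3=4)
backtrack: best end state = 3; path = [0, 3, 3, 3]

path = [0, 3, 3, 3]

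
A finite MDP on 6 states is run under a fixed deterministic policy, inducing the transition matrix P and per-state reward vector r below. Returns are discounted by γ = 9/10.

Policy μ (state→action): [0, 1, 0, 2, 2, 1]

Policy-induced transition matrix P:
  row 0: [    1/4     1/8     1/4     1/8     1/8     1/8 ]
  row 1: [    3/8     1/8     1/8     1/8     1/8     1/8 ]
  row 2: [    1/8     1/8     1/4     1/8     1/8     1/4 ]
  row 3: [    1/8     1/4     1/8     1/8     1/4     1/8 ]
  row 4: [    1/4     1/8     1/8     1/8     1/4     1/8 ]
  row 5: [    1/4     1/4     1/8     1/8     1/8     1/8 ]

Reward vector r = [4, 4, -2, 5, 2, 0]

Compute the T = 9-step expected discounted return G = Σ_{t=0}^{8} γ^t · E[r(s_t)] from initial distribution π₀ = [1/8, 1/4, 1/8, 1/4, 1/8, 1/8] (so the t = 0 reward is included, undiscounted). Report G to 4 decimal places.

t=0: π = [0.1250, 0.2500, 0.1250, 0.2500, 0.1250, 0.1250], E[r] = 2.7500, γ^t·E[r] = 2.750000, running G = 2.750000
t=1: π = [0.2344, 0.1719, 0.1563, 0.1250, 0.1719, 0.1406], E[r] = 2.2813, γ^t·E[r] = 2.053125, running G = 4.803125
t=2: π = [0.2363, 0.1582, 0.1738, 0.1250, 0.1621, 0.1445], E[r] = 2.1797, γ^t·E[r] = 1.765547, running G = 6.568672
t=3: π = [0.2324, 0.1587, 0.1763, 0.1250, 0.1609, 0.1467], E[r] = 2.1587, γ^t·E[r] = 1.573686, running G = 8.142358
t=4: π = [0.2322, 0.1590, 0.1761, 0.1250, 0.1607, 0.1470], E[r] = 2.1589, γ^t·E[r] = 1.416438, running G = 9.558795
t=5: π = [0.2322, 0.1590, 0.1760, 0.1250, 0.1607, 0.1470], E[r] = 2.1593, γ^t·E[r] = 1.275060, running G = 10.833855
t=6: π = [0.2322, 0.1590, 0.1760, 0.1250, 0.1607, 0.1470], E[r] = 2.1594, γ^t·E[r] = 1.147569, running G = 11.981424
t=7: π = [0.2322, 0.1590, 0.1760, 0.1250, 0.1607, 0.1470], E[r] = 2.1593, γ^t·E[r] = 1.032808, running G = 13.014232
t=8: π = [0.2322, 0.1590, 0.1760, 0.1250, 0.1607, 0.1470], E[r] = 2.1593, γ^t·E[r] = 0.929526, running G = 13.943758

G = 13.9438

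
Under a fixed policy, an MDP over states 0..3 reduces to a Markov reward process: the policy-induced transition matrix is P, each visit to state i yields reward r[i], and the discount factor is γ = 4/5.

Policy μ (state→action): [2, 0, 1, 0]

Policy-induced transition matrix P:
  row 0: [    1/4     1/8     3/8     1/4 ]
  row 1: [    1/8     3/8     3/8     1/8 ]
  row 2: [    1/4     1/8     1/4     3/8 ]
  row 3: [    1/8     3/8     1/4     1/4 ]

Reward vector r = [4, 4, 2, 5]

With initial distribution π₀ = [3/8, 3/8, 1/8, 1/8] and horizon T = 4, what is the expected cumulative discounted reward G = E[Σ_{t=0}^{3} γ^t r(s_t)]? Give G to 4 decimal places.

t=0: π = [0.3750, 0.3750, 0.1250, 0.1250], E[r] = 3.8750, γ^t·E[r] = 3.875000, running G = 3.875000
t=1: π = [0.1875, 0.2500, 0.3438, 0.2188], E[r] = 3.5313, γ^t·E[r] = 2.825000, running G = 6.700000
t=2: π = [0.1914, 0.2422, 0.3047, 0.2617], E[r] = 3.6523, γ^t·E[r] = 2.337500, running G = 9.037500
t=3: π = [0.1870, 0.2510, 0.3042, 0.2578], E[r] = 3.6494, γ^t·E[r] = 1.868500, running G = 10.906000

G = 10.9060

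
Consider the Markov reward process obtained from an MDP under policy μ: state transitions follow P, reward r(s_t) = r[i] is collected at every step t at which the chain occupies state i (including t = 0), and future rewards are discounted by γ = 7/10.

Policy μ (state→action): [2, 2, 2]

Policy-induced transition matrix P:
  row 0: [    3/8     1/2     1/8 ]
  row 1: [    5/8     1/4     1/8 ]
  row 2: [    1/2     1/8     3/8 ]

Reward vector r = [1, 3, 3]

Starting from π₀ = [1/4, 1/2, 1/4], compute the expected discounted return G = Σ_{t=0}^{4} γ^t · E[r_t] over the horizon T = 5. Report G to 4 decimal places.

G = 6.0509

t=0: π = [0.2500, 0.5000, 0.2500], E[r] = 2.5000, γ^t·E[r] = 2.500000, running G = 2.500000
t=1: π = [0.5313, 0.2813, 0.1875], E[r] = 1.9375, γ^t·E[r] = 1.356250, running G = 3.856250
t=2: π = [0.4688, 0.3594, 0.1719], E[r] = 2.0625, γ^t·E[r] = 1.010625, running G = 4.866875
t=3: π = [0.4863, 0.3457, 0.1680], E[r] = 2.0273, γ^t·E[r] = 0.695379, running G = 5.562254
t=4: π = [0.4824, 0.3506, 0.1670], E[r] = 2.0352, γ^t·E[r] = 0.488641, running G = 6.050895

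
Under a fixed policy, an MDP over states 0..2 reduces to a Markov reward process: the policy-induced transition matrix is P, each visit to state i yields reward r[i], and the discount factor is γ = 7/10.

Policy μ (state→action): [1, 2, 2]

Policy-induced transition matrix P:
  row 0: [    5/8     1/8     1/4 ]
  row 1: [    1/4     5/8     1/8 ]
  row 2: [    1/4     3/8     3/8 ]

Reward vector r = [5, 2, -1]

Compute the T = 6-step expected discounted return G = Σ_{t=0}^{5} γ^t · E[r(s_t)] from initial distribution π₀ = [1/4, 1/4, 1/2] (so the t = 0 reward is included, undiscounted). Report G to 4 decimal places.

G = 5.8378

t=0: π = [0.2500, 0.2500, 0.5000], E[r] = 1.2500, γ^t·E[r] = 1.250000, running G = 1.250000
t=1: π = [0.3438, 0.3750, 0.2813], E[r] = 2.1875, γ^t·E[r] = 1.531250, running G = 2.781250
t=2: π = [0.3789, 0.3828, 0.2383], E[r] = 2.4219, γ^t·E[r] = 1.186719, running G = 3.967969
t=3: π = [0.3921, 0.3760, 0.2319], E[r] = 2.4805, γ^t·E[r] = 0.850801, running G = 4.818770
t=4: π = [0.3970, 0.3710, 0.2320], E[r] = 2.4951, γ^t·E[r] = 0.599078, running G = 5.417847
t=5: π = [0.3989, 0.3685, 0.2326], E[r] = 2.4988, γ^t·E[r] = 0.419970, running G = 5.837817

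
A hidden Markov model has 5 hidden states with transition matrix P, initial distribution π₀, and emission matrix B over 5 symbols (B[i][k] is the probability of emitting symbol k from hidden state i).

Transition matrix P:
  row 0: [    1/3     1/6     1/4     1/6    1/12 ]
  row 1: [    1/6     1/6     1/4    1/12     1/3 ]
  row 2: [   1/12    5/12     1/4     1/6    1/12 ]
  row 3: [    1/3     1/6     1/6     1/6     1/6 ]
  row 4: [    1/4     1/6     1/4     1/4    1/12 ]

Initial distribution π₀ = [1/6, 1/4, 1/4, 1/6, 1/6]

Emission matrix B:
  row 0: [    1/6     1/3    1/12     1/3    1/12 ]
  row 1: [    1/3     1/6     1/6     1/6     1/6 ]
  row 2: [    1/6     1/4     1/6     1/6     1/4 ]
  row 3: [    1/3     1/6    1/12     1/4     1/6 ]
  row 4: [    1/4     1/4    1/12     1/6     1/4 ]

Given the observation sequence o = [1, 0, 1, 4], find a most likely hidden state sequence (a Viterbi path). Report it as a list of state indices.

t=0: δ = [5.556e-02, 4.167e-02, 6.250e-02, 2.778e-02, 4.167e-02]  (obs o_0=1)
t=1: δ = [3.086e-03, 8.681e-03, 2.604e-03, 3.472e-03, 3.472e-03]  ψ = [0, 2, 2, 2, 1]  (obs o_1=0)
t=2: δ = [4.823e-04, 2.411e-04, 5.425e-04, 1.447e-04, 7.234e-04]  ψ = [1, 1, 1, 4, 1]  (obs o_2=1)
t=3: δ = [1.507e-05, 3.768e-05, 4.521e-05, 3.014e-05, 2.009e-05]  ψ = [4, 2, 4, 4, 1]  (obs o_3=4)
backtrack: best end state = 2; path = [2, 1, 4, 2]

path = [2, 1, 4, 2]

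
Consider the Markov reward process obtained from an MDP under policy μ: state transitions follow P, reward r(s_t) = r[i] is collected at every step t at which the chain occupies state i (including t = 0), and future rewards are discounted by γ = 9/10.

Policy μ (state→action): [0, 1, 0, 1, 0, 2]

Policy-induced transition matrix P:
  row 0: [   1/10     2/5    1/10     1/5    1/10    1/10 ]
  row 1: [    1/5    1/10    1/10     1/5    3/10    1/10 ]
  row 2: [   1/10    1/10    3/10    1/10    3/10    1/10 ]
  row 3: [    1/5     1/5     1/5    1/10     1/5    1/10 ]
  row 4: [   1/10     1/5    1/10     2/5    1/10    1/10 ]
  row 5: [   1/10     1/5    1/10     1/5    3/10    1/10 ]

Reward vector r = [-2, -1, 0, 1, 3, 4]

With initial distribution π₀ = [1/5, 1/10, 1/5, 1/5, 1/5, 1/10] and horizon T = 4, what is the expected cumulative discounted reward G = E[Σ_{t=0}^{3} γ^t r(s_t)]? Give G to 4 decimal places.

t=0: π = [0.2000, 0.1000, 0.2000, 0.2000, 0.2000, 0.1000], E[r] = 0.7000, γ^t·E[r] = 0.700000, running G = 0.700000
t=1: π = [0.1300, 0.2100, 0.1600, 0.2000, 0.2000, 0.1000], E[r] = 0.7300, γ^t·E[r] = 0.657000, running G = 1.357000
t=2: π = [0.1410, 0.1890, 0.1520, 0.2040, 0.2140, 0.1000], E[r] = 0.7750, γ^t·E[r] = 0.627750, running G = 1.984750
t=3: π = [0.1393, 0.1941, 0.1508, 0.2072, 0.2086, 0.1000], E[r] = 0.7603, γ^t·E[r] = 0.554259, running G = 2.539009

G = 2.5390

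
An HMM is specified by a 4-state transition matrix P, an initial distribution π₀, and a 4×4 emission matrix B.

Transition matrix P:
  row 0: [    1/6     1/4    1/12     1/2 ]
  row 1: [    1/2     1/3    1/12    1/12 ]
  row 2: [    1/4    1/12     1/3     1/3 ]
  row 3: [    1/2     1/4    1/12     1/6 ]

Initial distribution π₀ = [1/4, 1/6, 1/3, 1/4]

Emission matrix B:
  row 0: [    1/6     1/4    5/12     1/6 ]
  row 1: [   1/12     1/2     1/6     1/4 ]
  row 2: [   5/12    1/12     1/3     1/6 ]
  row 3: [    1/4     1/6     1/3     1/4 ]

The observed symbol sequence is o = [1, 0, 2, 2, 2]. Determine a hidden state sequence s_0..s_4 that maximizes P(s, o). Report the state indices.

t=0: δ = [6.250e-02, 8.333e-02, 2.778e-02, 4.167e-02]  (obs o_0=1)
t=1: δ = [6.944e-03, 2.315e-03, 3.858e-03, 7.812e-03]  ψ = [1, 1, 2, 0]  (obs o_1=0)
t=2: δ = [1.628e-03, 3.255e-04, 4.287e-04, 1.157e-03]  ψ = [3, 3, 2, 0]  (obs o_2=2)
t=3: δ = [2.411e-04, 6.782e-05, 4.763e-05, 2.713e-04]  ψ = [3, 0, 2, 0]  (obs o_3=2)
t=4: δ = [5.651e-05, 1.130e-05, 7.535e-06, 4.019e-05]  ψ = [3, 3, 3, 0]  (obs o_4=2)
backtrack: best end state = 0; path = [0, 3, 0, 3, 0]

path = [0, 3, 0, 3, 0]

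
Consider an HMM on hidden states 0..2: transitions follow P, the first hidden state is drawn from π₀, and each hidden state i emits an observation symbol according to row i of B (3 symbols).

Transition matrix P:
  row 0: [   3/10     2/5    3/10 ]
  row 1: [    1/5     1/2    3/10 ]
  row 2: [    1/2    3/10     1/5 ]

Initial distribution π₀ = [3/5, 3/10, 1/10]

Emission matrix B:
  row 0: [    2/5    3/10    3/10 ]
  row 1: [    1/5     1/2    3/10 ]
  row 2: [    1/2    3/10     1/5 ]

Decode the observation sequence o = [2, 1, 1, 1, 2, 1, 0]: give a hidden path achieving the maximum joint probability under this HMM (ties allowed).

path = [0, 1, 1, 1, 1, 1, 2]

t=0: δ = [1.800e-01, 9.000e-02, 2.000e-02]  (obs o_0=2)
t=1: δ = [1.620e-02, 3.600e-02, 1.620e-02]  ψ = [0, 0, 0]  (obs o_1=1)
t=2: δ = [2.430e-03, 9.000e-03, 3.240e-03]  ψ = [2, 1, 1]  (obs o_2=1)
t=3: δ = [5.400e-04, 2.250e-03, 8.100e-04]  ψ = [1, 1, 1]  (obs o_3=1)
t=4: δ = [1.350e-04, 3.375e-04, 1.350e-04]  ψ = [1, 1, 1]  (obs o_4=2)
t=5: δ = [2.025e-05, 8.438e-05, 3.037e-05]  ψ = [1, 1, 1]  (obs o_5=1)
t=6: δ = [6.750e-06, 8.438e-06, 1.266e-05]  ψ = [1, 1, 1]  (obs o_6=0)
backtrack: best end state = 2; path = [0, 1, 1, 1, 1, 1, 2]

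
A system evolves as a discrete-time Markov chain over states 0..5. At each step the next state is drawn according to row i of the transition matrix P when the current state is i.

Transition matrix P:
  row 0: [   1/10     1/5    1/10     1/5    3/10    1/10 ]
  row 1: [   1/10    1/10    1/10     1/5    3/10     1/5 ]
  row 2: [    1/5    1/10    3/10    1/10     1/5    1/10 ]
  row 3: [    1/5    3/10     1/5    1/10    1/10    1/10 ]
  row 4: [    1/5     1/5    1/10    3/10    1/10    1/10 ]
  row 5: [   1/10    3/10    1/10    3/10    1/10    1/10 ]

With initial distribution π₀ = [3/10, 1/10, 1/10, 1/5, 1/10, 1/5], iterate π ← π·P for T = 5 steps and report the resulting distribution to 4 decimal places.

π = [0.1530, 0.1969, 0.1495, 0.1959, 0.1849, 0.1197]

t=0: π = [0.3000, 0.1000, 0.1000, 0.2000, 0.1000, 0.2000]
t=1: π = [0.1400, 0.2200, 0.1400, 0.2000, 0.1900, 0.1100]
t=2: π = [0.1530, 0.1950, 0.1480, 0.1960, 0.1860, 0.1220]
t=3: π = [0.1530, 0.1975, 0.1492, 0.1964, 0.1844, 0.1195]
t=4: π = [0.1530, 0.1969, 0.1495, 0.1958, 0.1850, 0.1198]
t=5: π = [0.1530, 0.1969, 0.1495, 0.1959, 0.1849, 0.1197]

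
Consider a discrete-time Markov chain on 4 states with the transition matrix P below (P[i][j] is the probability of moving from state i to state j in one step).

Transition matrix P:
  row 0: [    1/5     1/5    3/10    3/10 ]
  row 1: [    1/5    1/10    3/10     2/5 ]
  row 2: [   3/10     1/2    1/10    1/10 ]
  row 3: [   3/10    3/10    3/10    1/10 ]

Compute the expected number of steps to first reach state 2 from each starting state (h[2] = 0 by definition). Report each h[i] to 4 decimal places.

First-step conditioning: h[2] = 0; for i ≠ 2, h[i] = 1 + Σ_k P[i][k]·h[k].
  h[0] = 1 + 1/5·h[0] + 1/5·h[1] + 3/10·h[3]
  h[1] = 1 + 1/5·h[0] + 1/10·h[1] + 2/5·h[3]
  h[3] = 1 + 3/10·h[0] + 3/10·h[1] + 1/10·h[3]
Solving the 3×3 linear system over states ≠ 2 gives exactly h = [10/3, 10/3, 0, 10/3] (h[2] = 0 is the target).

h = [3.3333, 3.3333, 0.0000, 3.3333]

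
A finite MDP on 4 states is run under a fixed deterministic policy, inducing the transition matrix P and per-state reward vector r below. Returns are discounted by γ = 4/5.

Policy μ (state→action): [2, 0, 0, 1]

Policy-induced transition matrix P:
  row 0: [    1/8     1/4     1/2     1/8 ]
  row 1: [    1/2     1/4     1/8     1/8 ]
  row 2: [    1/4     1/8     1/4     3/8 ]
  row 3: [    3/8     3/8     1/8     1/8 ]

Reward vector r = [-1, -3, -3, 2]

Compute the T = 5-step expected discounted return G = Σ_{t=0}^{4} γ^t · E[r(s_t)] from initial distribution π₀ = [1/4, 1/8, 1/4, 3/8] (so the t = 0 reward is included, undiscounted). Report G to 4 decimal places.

t=0: π = [0.2500, 0.1250, 0.2500, 0.3750], E[r] = -0.6250, γ^t·E[r] = -0.625000, running G = -0.625000
t=1: π = [0.2969, 0.2656, 0.2500, 0.1875], E[r] = -1.4688, γ^t·E[r] = -1.175000, running G = -1.800000
t=2: π = [0.3027, 0.2422, 0.2676, 0.1875], E[r] = -1.4570, γ^t·E[r] = -0.932500, running G = -2.732500
t=3: π = [0.2961, 0.2400, 0.2720, 0.1919], E[r] = -1.4482, γ^t·E[r] = -0.741500, running G = -3.474000
t=4: π = [0.2970, 0.2400, 0.2701, 0.1930], E[r] = -1.4411, γ^t·E[r] = -0.590275, running G = -4.064275

G = -4.0643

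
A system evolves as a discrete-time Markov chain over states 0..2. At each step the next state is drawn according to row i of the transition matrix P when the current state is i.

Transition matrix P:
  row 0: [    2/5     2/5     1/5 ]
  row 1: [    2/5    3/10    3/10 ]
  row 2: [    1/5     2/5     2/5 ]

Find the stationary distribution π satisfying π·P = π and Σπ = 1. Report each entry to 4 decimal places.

π = [0.3409, 0.3636, 0.2955]

Balance equations π_j = Σ_i π_i·P[i][j]:
  π_0 = 2/5·π_0 + 2/5·π_1 + 1/5·π_2
  π_1 = 2/5·π_0 + 3/10·π_1 + 2/5·π_2
  normalize: π_0 + π_1 + π_2 = 1
Solving the linear system gives exactly π = [15/44, 4/11, 13/44].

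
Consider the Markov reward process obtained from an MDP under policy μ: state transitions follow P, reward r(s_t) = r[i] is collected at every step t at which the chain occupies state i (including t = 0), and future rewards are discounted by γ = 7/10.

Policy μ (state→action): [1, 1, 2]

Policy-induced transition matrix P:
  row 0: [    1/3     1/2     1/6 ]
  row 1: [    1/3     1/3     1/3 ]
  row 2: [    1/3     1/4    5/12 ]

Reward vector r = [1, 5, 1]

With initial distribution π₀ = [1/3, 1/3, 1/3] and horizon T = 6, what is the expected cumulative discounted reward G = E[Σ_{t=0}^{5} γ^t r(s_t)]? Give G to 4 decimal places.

t=0: π = [0.3333, 0.3333, 0.3333], E[r] = 2.3333, γ^t·E[r] = 2.333333, running G = 2.333333
t=1: π = [0.3333, 0.3611, 0.3056], E[r] = 2.4444, γ^t·E[r] = 1.711111, running G = 4.044444
t=2: π = [0.3333, 0.3634, 0.3032], E[r] = 2.4537, γ^t·E[r] = 1.202315, running G = 5.246759
t=3: π = [0.3333, 0.3636, 0.3030], E[r] = 2.4545, γ^t·E[r] = 0.841885, running G = 6.088644
t=4: π = [0.3333, 0.3636, 0.3030], E[r] = 2.4545, γ^t·E[r] = 0.589335, running G = 6.677979
t=5: π = [0.3333, 0.3636, 0.3030], E[r] = 2.4545, γ^t·E[r] = 0.412535, running G = 7.090515

G = 7.0905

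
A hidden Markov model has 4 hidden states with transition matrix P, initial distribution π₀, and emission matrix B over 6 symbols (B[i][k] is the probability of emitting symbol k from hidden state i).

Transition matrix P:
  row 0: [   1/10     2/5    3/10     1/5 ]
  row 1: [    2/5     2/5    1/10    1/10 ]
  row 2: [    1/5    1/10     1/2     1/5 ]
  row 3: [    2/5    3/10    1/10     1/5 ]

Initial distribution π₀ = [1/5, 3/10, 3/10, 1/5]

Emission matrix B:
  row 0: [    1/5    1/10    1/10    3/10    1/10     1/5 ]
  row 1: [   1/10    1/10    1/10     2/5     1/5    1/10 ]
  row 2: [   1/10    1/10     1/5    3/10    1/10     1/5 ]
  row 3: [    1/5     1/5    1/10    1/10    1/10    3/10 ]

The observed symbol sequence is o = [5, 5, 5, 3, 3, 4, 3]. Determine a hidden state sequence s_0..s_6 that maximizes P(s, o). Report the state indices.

t=0: δ = [4.000e-02, 3.000e-02, 6.000e-02, 6.000e-02]  (obs o_0=5)
t=1: δ = [4.800e-03, 1.800e-03, 6.000e-03, 3.600e-03]  ψ = [3, 3, 2, 2]  (obs o_1=5)
t=2: δ = [2.880e-04, 1.920e-04, 6.000e-04, 3.600e-04]  ψ = [3, 0, 2, 2]  (obs o_2=5)
t=3: δ = [4.320e-05, 4.608e-05, 9.000e-05, 1.200e-05]  ψ = [3, 0, 2, 2]  (obs o_3=3)
t=4: δ = [5.530e-06, 7.373e-06, 1.350e-05, 1.800e-06]  ψ = [1, 1, 2, 2]  (obs o_4=3)
t=5: δ = [2.949e-07, 5.898e-07, 6.750e-07, 2.700e-07]  ψ = [1, 1, 2, 2]  (obs o_5=4)
t=6: δ = [7.078e-08, 9.437e-08, 1.012e-07, 1.350e-08]  ψ = [1, 1, 2, 2]  (obs o_6=3)
backtrack: best end state = 2; path = [2, 2, 2, 2, 2, 2, 2]

path = [2, 2, 2, 2, 2, 2, 2]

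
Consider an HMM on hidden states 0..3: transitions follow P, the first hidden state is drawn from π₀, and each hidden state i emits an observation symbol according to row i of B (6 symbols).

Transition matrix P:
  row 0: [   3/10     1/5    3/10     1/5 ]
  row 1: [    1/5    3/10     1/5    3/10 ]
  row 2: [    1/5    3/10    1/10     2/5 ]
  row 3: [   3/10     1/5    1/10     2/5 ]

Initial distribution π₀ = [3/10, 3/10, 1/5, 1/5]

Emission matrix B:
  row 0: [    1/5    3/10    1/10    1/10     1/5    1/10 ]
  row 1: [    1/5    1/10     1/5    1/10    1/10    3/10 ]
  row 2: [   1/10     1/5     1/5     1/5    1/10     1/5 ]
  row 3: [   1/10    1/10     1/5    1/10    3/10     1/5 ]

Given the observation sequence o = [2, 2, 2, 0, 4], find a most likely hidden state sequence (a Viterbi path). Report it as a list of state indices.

t=0: δ = [3.000e-02, 6.000e-02, 4.000e-02, 4.000e-02]  (obs o_0=2)
t=1: δ = [1.200e-03, 3.600e-03, 2.400e-03, 3.600e-03]  ψ = [1, 1, 1, 1]  (obs o_1=2)
t=2: δ = [1.080e-04, 2.160e-04, 1.440e-04, 2.880e-04]  ψ = [3, 1, 1, 3]  (obs o_2=2)
t=3: δ = [1.728e-05, 1.296e-05, 4.320e-06, 1.152e-05]  ψ = [3, 1, 1, 3]  (obs o_3=0)
t=4: δ = [1.037e-06, 3.888e-07, 5.184e-07, 1.382e-06]  ψ = [0, 1, 0, 3]  (obs o_4=4)
backtrack: best end state = 3; path = [1, 3, 3, 3, 3]

path = [1, 3, 3, 3, 3]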